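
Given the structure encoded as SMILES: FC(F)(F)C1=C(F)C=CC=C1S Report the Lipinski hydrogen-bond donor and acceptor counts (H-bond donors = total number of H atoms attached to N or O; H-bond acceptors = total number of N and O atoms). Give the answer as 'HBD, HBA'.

Donors: find every N or O and count the H atoms it carries.
  (no N or O atoms present)
Lipinski HBD = 0.
Acceptors: N atoms = 0, O atoms = 0 → HBA = 0.

0, 0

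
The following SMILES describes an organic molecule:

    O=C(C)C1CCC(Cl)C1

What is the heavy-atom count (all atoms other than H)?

Every atom symbol written in the SMILES (organic subset) is one heavy atom; implicit H are not written.
Heavy atoms by element → C:7, Cl:1, O:1.
Total: 9.

9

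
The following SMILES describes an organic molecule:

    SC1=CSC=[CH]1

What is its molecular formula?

Walk through each heavy atom and fill implicit hydrogens from standard valence (C 4, N 3, O 2, S 2, halogen 1):
  atom 1: S, bond orders sum to 1 (valence 2) → 1 H
  atom 2: C, bond orders sum to 4 (valence 4) → 0 H
  atom 3: C, bond orders sum to 3 (valence 4) → 1 H
  atom 4: S, bond orders sum to 2 (valence 2) → 0 H
  atom 5: C, bond orders sum to 3 (valence 4) → 1 H
  atom 6: C with explicit H count 1
Totals → C:4, H:4, S:2.

C4H4S2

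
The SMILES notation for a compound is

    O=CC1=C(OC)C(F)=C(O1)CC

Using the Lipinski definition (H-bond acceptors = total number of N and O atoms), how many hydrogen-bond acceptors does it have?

3

N atoms: 0; O atoms: 3.
Lipinski HBA = 0 + 3 = 3.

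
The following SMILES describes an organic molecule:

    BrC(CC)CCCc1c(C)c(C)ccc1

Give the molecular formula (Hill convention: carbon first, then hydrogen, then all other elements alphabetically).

C14H21Br

Walk through each heavy atom and fill implicit hydrogens from standard valence (C 4, N 3, O 2, S 2, halogen 1); for lowercase aromatic atoms, an aromatic c carries 1 H when it has two neighbours and 0 H with three, and aromatic n carries 0 H:
  atom 1: Br (halogen, monovalent) → 0 H
  atom 2: C, bond orders sum to 3 (valence 4) → 1 H
  atom 3: C, bond orders sum to 2 (valence 4) → 2 H
  atom 4: C, bond orders sum to 1 (valence 4) → 3 H
  atom 5: C, bond orders sum to 2 (valence 4) → 2 H
  atom 6: C, bond orders sum to 2 (valence 4) → 2 H
  atom 7: C, bond orders sum to 2 (valence 4) → 2 H
  atom 8: aromatic c, 3 neighbours → 0 H
  atom 9: aromatic c, 3 neighbours → 0 H
  atom 10: C, bond orders sum to 1 (valence 4) → 3 H
  atom 11: aromatic c, 3 neighbours → 0 H
  atom 12: C, bond orders sum to 1 (valence 4) → 3 H
  atom 13: aromatic c, 2 neighbours → 1 H
  atom 14: aromatic c, 2 neighbours → 1 H
  atom 15: aromatic c, 2 neighbours → 1 H
Totals → C:14, H:21, Br:1.
In Hill order: C14H21Br.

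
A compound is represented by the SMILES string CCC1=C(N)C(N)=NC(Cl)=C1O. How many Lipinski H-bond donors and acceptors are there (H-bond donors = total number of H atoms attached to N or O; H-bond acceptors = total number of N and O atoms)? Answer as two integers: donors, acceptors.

5, 4

Donors: find every N or O and count the H atoms it carries.
  atom 5 (N): bond orders sum to 1 → 2 H
  atom 7 (N): bond orders sum to 1 → 2 H
  atom 8 (N): bond orders sum to 3 → 0 H
  atom 12 (O): bond orders sum to 1 → 1 H
Lipinski HBD = 5.
Acceptors: N atoms = 3, O atoms = 1 → HBA = 4.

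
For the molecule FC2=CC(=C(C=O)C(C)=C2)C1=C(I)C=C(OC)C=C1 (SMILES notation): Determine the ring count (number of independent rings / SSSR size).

In SMILES, each pair of matching ring-closure digits denotes one ring-closing bond; the number of such bonds equals the number of independent rings.
Ring-closure bonds here: 2.

2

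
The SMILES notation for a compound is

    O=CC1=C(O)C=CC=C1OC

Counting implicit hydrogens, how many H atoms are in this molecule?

8

Walk through each heavy atom and fill implicit hydrogens from standard valence (C 4, N 3, O 2, S 2, halogen 1):
  atom 1: O, bond orders sum to 2 (valence 2) → 0 H
  atom 2: C, bond orders sum to 3 (valence 4) → 1 H
  atom 3: C, bond orders sum to 4 (valence 4) → 0 H
  atom 4: C, bond orders sum to 4 (valence 4) → 0 H
  atom 5: O, bond orders sum to 1 (valence 2) → 1 H
  atom 6: C, bond orders sum to 3 (valence 4) → 1 H
  atom 7: C, bond orders sum to 3 (valence 4) → 1 H
  atom 8: C, bond orders sum to 3 (valence 4) → 1 H
  atom 9: C, bond orders sum to 4 (valence 4) → 0 H
  atom 10: O, bond orders sum to 2 (valence 2) → 0 H
  atom 11: C, bond orders sum to 1 (valence 4) → 3 H
Total hydrogens: 8.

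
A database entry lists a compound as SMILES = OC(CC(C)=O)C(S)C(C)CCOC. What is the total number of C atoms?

Count every carbon token in the SMILES (each C, including those in ring-closure positions and inside branches).
Carbon count: 10.

10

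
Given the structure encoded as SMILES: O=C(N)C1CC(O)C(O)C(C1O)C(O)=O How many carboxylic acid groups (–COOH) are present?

The carboxylic acid motif appears at heavy-atom position 13 in the SMILES.
Other groups present: 1 amide, 3 hydroxyl.
Carboxylic acid count: 1.

1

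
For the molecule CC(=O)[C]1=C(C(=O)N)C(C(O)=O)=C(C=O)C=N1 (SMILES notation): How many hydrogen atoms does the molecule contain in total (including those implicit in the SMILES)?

Walk through each heavy atom and fill implicit hydrogens from standard valence (C 4, N 3, O 2, S 2, halogen 1):
  atom 1: C, bond orders sum to 1 (valence 4) → 3 H
  atom 2: C, bond orders sum to 4 (valence 4) → 0 H
  atom 3: O, bond orders sum to 2 (valence 2) → 0 H
  atom 4: C with explicit H count 0
  atom 5: C, bond orders sum to 4 (valence 4) → 0 H
  atom 6: C, bond orders sum to 4 (valence 4) → 0 H
  atom 7: O, bond orders sum to 2 (valence 2) → 0 H
  atom 8: N, bond orders sum to 1 (valence 3) → 2 H
  atom 9: C, bond orders sum to 4 (valence 4) → 0 H
  atom 10: C, bond orders sum to 4 (valence 4) → 0 H
  atom 11: O, bond orders sum to 1 (valence 2) → 1 H
  atom 12: O, bond orders sum to 2 (valence 2) → 0 H
  atom 13: C, bond orders sum to 4 (valence 4) → 0 H
  atom 14: C, bond orders sum to 3 (valence 4) → 1 H
  atom 15: O, bond orders sum to 2 (valence 2) → 0 H
  atom 16: C, bond orders sum to 3 (valence 4) → 1 H
  atom 17: N, bond orders sum to 3 (valence 3) → 0 H
Total hydrogens: 8.

8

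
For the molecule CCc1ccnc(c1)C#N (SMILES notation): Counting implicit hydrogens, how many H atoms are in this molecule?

8

Walk through each heavy atom and fill implicit hydrogens from standard valence (C 4, N 3, O 2, S 2, halogen 1); for lowercase aromatic atoms, an aromatic c carries 1 H when it has two neighbours and 0 H with three, and aromatic n carries 0 H:
  atom 1: C, bond orders sum to 1 (valence 4) → 3 H
  atom 2: C, bond orders sum to 2 (valence 4) → 2 H
  atom 3: aromatic c, 3 neighbours → 0 H
  atom 4: aromatic c, 2 neighbours → 1 H
  atom 5: aromatic c, 2 neighbours → 1 H
  atom 6: aromatic n, 2 neighbours → 0 H
  atom 7: aromatic c, 3 neighbours → 0 H
  atom 8: aromatic c, 2 neighbours → 1 H
  atom 9: C, bond orders sum to 4 (valence 4) → 0 H
  atom 10: N, bond orders sum to 3 (valence 3) → 0 H
Total hydrogens: 8.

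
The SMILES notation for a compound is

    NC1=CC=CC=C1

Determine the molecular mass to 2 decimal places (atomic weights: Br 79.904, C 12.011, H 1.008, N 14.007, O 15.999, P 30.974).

93.13 g/mol

First, the molecular formula is C6H7N (counting implicit H from valence).
  C: 6 × 12.011 = 72.066
  H: 7 × 1.008 = 7.056
  N: 1 × 14.007 = 14.007
Sum: 6×12.011 + 7×1.008 + 1×14.007 = 93.129 → 93.13 g/mol.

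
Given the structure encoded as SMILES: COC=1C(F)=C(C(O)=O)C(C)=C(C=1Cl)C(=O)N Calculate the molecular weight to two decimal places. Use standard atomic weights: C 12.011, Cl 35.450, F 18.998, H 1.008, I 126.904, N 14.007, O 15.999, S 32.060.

First, the molecular formula is C10H9ClFNO4 (counting implicit H from valence).
  C: 10 × 12.011 = 120.110
  Cl: 1 × 35.450 = 35.450
  F: 1 × 18.998 = 18.998
  H: 9 × 1.008 = 9.072
  N: 1 × 14.007 = 14.007
  O: 4 × 15.999 = 63.996
Sum: 10×12.011 + 1×35.450 + 1×18.998 + 9×1.008 + 1×14.007 + 4×15.999 = 261.633 → 261.63 g/mol.

261.63 g/mol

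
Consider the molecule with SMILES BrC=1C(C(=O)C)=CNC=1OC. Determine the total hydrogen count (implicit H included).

Walk through each heavy atom and fill implicit hydrogens from standard valence (C 4, N 3, O 2, S 2, halogen 1):
  atom 1: Br (halogen, monovalent) → 0 H
  atom 2: C, bond orders sum to 4 (valence 4) → 0 H
  atom 3: C, bond orders sum to 4 (valence 4) → 0 H
  atom 4: C, bond orders sum to 4 (valence 4) → 0 H
  atom 5: O, bond orders sum to 2 (valence 2) → 0 H
  atom 6: C, bond orders sum to 1 (valence 4) → 3 H
  atom 7: C, bond orders sum to 3 (valence 4) → 1 H
  atom 8: N, bond orders sum to 2 (valence 3) → 1 H
  atom 9: C, bond orders sum to 4 (valence 4) → 0 H
  atom 10: O, bond orders sum to 2 (valence 2) → 0 H
  atom 11: C, bond orders sum to 1 (valence 4) → 3 H
Total hydrogens: 8.

8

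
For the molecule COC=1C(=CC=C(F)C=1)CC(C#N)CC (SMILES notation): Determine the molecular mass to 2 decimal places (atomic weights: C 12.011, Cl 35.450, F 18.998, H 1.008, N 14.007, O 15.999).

207.25 g/mol

First, the molecular formula is C12H14FNO (counting implicit H from valence).
  C: 12 × 12.011 = 144.132
  F: 1 × 18.998 = 18.998
  H: 14 × 1.008 = 14.112
  N: 1 × 14.007 = 14.007
  O: 1 × 15.999 = 15.999
Sum: 12×12.011 + 1×18.998 + 14×1.008 + 1×14.007 + 1×15.999 = 207.248 → 207.25 g/mol.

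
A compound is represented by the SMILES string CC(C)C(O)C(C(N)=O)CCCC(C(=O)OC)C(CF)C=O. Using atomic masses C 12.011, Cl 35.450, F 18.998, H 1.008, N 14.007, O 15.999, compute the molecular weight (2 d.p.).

First, the molecular formula is C15H26FNO5 (counting implicit H from valence).
  C: 15 × 12.011 = 180.165
  F: 1 × 18.998 = 18.998
  H: 26 × 1.008 = 26.208
  N: 1 × 14.007 = 14.007
  O: 5 × 15.999 = 79.995
Sum: 15×12.011 + 1×18.998 + 26×1.008 + 1×14.007 + 5×15.999 = 319.373 → 319.37 g/mol.

319.37 g/mol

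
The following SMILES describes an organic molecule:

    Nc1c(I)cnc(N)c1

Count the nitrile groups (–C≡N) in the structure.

Scan the SMILES for the nitrile motif — none present.
Groups that are present: 2 primary amine.

0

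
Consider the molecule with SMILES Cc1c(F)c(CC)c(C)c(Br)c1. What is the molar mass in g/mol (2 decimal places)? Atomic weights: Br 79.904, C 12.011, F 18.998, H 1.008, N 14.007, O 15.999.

First, the molecular formula is C10H12BrF (counting implicit H from valence).
  Br: 1 × 79.904 = 79.904
  C: 10 × 12.011 = 120.110
  F: 1 × 18.998 = 18.998
  H: 12 × 1.008 = 12.096
Sum: 1×79.904 + 10×12.011 + 1×18.998 + 12×1.008 = 231.108 → 231.11 g/mol.

231.11 g/mol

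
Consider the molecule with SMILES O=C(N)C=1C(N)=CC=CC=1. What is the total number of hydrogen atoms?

Walk through each heavy atom and fill implicit hydrogens from standard valence (C 4, N 3, O 2, S 2, halogen 1):
  atom 1: O, bond orders sum to 2 (valence 2) → 0 H
  atom 2: C, bond orders sum to 4 (valence 4) → 0 H
  atom 3: N, bond orders sum to 1 (valence 3) → 2 H
  atom 4: C, bond orders sum to 4 (valence 4) → 0 H
  atom 5: C, bond orders sum to 4 (valence 4) → 0 H
  atom 6: N, bond orders sum to 1 (valence 3) → 2 H
  atom 7: C, bond orders sum to 3 (valence 4) → 1 H
  atom 8: C, bond orders sum to 3 (valence 4) → 1 H
  atom 9: C, bond orders sum to 3 (valence 4) → 1 H
  atom 10: C, bond orders sum to 3 (valence 4) → 1 H
Total hydrogens: 8.

8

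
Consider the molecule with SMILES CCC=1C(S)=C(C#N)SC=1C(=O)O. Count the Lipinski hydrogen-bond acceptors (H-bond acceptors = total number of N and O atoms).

N atoms: 1; O atoms: 2.
Lipinski HBA = 1 + 2 = 3.

3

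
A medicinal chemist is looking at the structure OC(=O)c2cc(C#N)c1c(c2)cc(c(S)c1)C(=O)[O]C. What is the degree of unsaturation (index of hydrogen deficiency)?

Molecular formula: C14H9NO4S.
DoU = (2C + 2 + N − H − X) / 2, where X is the halogen count and O/S are ignored.
    = (2·14 + 2 + 1 − 9 − 0) / 2 = 22 / 2 = 11.

11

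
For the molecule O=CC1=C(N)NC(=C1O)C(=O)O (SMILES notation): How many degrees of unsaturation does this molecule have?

Degree of unsaturation = (number of rings) + (number of π bonds).
Ring closures in the SMILES: 1.
π bonds: 4 double bonds (each 1 DoU) → 4 DoU from unsaturation.
Total DoU = 1 + 4 = 5.

5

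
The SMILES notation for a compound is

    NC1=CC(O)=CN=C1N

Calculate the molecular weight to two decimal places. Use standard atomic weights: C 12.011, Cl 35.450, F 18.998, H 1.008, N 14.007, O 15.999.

125.13 g/mol

First, the molecular formula is C5H7N3O (counting implicit H from valence).
  C: 5 × 12.011 = 60.055
  H: 7 × 1.008 = 7.056
  N: 3 × 14.007 = 42.021
  O: 1 × 15.999 = 15.999
Sum: 5×12.011 + 7×1.008 + 3×14.007 + 1×15.999 = 125.131 → 125.13 g/mol.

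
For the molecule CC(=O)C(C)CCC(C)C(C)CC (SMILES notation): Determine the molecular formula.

Walk through each heavy atom and fill implicit hydrogens from standard valence (C 4, N 3, O 2, S 2, halogen 1):
  atom 1: C, bond orders sum to 1 (valence 4) → 3 H
  atom 2: C, bond orders sum to 4 (valence 4) → 0 H
  atom 3: O, bond orders sum to 2 (valence 2) → 0 H
  atom 4: C, bond orders sum to 3 (valence 4) → 1 H
  atom 5: C, bond orders sum to 1 (valence 4) → 3 H
  atom 6: C, bond orders sum to 2 (valence 4) → 2 H
  atom 7: C, bond orders sum to 2 (valence 4) → 2 H
  atom 8: C, bond orders sum to 3 (valence 4) → 1 H
  atom 9: C, bond orders sum to 1 (valence 4) → 3 H
  atom 10: C, bond orders sum to 3 (valence 4) → 1 H
  atom 11: C, bond orders sum to 1 (valence 4) → 3 H
  atom 12: C, bond orders sum to 2 (valence 4) → 2 H
  atom 13: C, bond orders sum to 1 (valence 4) → 3 H
Totals → C:12, H:24, O:1.

C12H24O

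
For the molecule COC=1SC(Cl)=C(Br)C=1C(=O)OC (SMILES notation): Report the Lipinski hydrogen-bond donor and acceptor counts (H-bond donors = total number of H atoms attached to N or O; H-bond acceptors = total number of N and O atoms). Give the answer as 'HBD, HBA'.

0, 3

Donors: find every N or O and count the H atoms it carries.
  atom 2 (O): bond orders sum to 2 → 0 H
  atom 11 (O): bond orders sum to 2 → 0 H
  atom 12 (O): bond orders sum to 2 → 0 H
Lipinski HBD = 0.
Acceptors: N atoms = 0, O atoms = 3 → HBA = 3.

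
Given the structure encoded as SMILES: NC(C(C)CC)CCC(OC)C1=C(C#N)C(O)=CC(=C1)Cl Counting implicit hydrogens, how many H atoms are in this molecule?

23

Walk through each heavy atom and fill implicit hydrogens from standard valence (C 4, N 3, O 2, S 2, halogen 1):
  atom 1: N, bond orders sum to 1 (valence 3) → 2 H
  atom 2: C, bond orders sum to 3 (valence 4) → 1 H
  atom 3: C, bond orders sum to 3 (valence 4) → 1 H
  atom 4: C, bond orders sum to 1 (valence 4) → 3 H
  atom 5: C, bond orders sum to 2 (valence 4) → 2 H
  atom 6: C, bond orders sum to 1 (valence 4) → 3 H
  atom 7: C, bond orders sum to 2 (valence 4) → 2 H
  atom 8: C, bond orders sum to 2 (valence 4) → 2 H
  atom 9: C, bond orders sum to 3 (valence 4) → 1 H
  atom 10: O, bond orders sum to 2 (valence 2) → 0 H
  atom 11: C, bond orders sum to 1 (valence 4) → 3 H
  atom 12: C, bond orders sum to 4 (valence 4) → 0 H
  atom 13: C, bond orders sum to 4 (valence 4) → 0 H
  atom 14: C, bond orders sum to 4 (valence 4) → 0 H
  atom 15: N, bond orders sum to 3 (valence 3) → 0 H
  atom 16: C, bond orders sum to 4 (valence 4) → 0 H
  atom 17: O, bond orders sum to 1 (valence 2) → 1 H
  atom 18: C, bond orders sum to 3 (valence 4) → 1 H
  atom 19: C, bond orders sum to 4 (valence 4) → 0 H
  atom 20: C, bond orders sum to 3 (valence 4) → 1 H
  atom 21: Cl (halogen, monovalent) → 0 H
Total hydrogens: 23.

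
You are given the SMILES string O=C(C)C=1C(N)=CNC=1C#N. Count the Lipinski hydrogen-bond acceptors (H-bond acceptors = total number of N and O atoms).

4

N atoms: 3; O atoms: 1.
Lipinski HBA = 3 + 1 = 4.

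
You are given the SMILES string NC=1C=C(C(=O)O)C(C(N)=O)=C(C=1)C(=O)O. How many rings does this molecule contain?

1

In SMILES, each pair of matching ring-closure digits denotes one ring-closing bond; the number of such bonds equals the number of independent rings.
Ring-closure bonds here: 1.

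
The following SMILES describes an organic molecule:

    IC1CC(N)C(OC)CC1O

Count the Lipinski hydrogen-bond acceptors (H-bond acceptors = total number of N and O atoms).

3

N atoms: 1; O atoms: 2.
Lipinski HBA = 1 + 2 = 3.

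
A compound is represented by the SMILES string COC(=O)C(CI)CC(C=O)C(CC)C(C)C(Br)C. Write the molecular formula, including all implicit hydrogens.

C14H24BrIO3

Walk through each heavy atom and fill implicit hydrogens from standard valence (C 4, N 3, O 2, S 2, halogen 1):
  atom 1: C, bond orders sum to 1 (valence 4) → 3 H
  atom 2: O, bond orders sum to 2 (valence 2) → 0 H
  atom 3: C, bond orders sum to 4 (valence 4) → 0 H
  atom 4: O, bond orders sum to 2 (valence 2) → 0 H
  atom 5: C, bond orders sum to 3 (valence 4) → 1 H
  atom 6: C, bond orders sum to 2 (valence 4) → 2 H
  atom 7: I (halogen, monovalent) → 0 H
  atom 8: C, bond orders sum to 2 (valence 4) → 2 H
  atom 9: C, bond orders sum to 3 (valence 4) → 1 H
  atom 10: C, bond orders sum to 3 (valence 4) → 1 H
  atom 11: O, bond orders sum to 2 (valence 2) → 0 H
  atom 12: C, bond orders sum to 3 (valence 4) → 1 H
  atom 13: C, bond orders sum to 2 (valence 4) → 2 H
  atom 14: C, bond orders sum to 1 (valence 4) → 3 H
  atom 15: C, bond orders sum to 3 (valence 4) → 1 H
  atom 16: C, bond orders sum to 1 (valence 4) → 3 H
  atom 17: C, bond orders sum to 3 (valence 4) → 1 H
  atom 18: Br (halogen, monovalent) → 0 H
  atom 19: C, bond orders sum to 1 (valence 4) → 3 H
Totals → C:14, H:24, Br:1, I:1, O:3.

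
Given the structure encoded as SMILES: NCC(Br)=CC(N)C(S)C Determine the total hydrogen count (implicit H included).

13

Walk through each heavy atom and fill implicit hydrogens from standard valence (C 4, N 3, O 2, S 2, halogen 1):
  atom 1: N, bond orders sum to 1 (valence 3) → 2 H
  atom 2: C, bond orders sum to 2 (valence 4) → 2 H
  atom 3: C, bond orders sum to 4 (valence 4) → 0 H
  atom 4: Br (halogen, monovalent) → 0 H
  atom 5: C, bond orders sum to 3 (valence 4) → 1 H
  atom 6: C, bond orders sum to 3 (valence 4) → 1 H
  atom 7: N, bond orders sum to 1 (valence 3) → 2 H
  atom 8: C, bond orders sum to 3 (valence 4) → 1 H
  atom 9: S, bond orders sum to 1 (valence 2) → 1 H
  atom 10: C, bond orders sum to 1 (valence 4) → 3 H
Total hydrogens: 13.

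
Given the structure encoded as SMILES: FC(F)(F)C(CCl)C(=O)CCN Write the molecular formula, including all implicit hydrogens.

C6H9ClF3NO

Walk through each heavy atom and fill implicit hydrogens from standard valence (C 4, N 3, O 2, S 2, halogen 1):
  atom 1: F (halogen, monovalent) → 0 H
  atom 2: C, bond orders sum to 4 (valence 4) → 0 H
  atom 3: F (halogen, monovalent) → 0 H
  atom 4: F (halogen, monovalent) → 0 H
  atom 5: C, bond orders sum to 3 (valence 4) → 1 H
  atom 6: C, bond orders sum to 2 (valence 4) → 2 H
  atom 7: Cl (halogen, monovalent) → 0 H
  atom 8: C, bond orders sum to 4 (valence 4) → 0 H
  atom 9: O, bond orders sum to 2 (valence 2) → 0 H
  atom 10: C, bond orders sum to 2 (valence 4) → 2 H
  atom 11: C, bond orders sum to 2 (valence 4) → 2 H
  atom 12: N, bond orders sum to 1 (valence 3) → 2 H
Totals → C:6, H:9, Cl:1, F:3, N:1, O:1.
In Hill order: C6H9ClF3NO.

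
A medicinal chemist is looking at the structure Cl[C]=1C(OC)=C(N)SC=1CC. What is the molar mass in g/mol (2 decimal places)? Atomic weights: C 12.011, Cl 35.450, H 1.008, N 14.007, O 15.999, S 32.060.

191.67 g/mol

First, the molecular formula is C7H10ClNOS (counting implicit H from valence).
  C: 7 × 12.011 = 84.077
  Cl: 1 × 35.450 = 35.450
  H: 10 × 1.008 = 10.080
  N: 1 × 14.007 = 14.007
  O: 1 × 15.999 = 15.999
  S: 1 × 32.060 = 32.060
Sum: 7×12.011 + 1×35.450 + 10×1.008 + 1×14.007 + 1×15.999 + 1×32.060 = 191.673 → 191.67 g/mol.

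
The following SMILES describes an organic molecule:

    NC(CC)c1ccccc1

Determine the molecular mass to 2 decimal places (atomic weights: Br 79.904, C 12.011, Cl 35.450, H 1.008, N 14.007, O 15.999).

First, the molecular formula is C9H13N (counting implicit H from valence).
  C: 9 × 12.011 = 108.099
  H: 13 × 1.008 = 13.104
  N: 1 × 14.007 = 14.007
Sum: 9×12.011 + 13×1.008 + 1×14.007 = 135.210 → 135.21 g/mol.

135.21 g/mol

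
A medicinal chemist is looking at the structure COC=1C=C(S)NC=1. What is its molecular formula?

Walk through each heavy atom and fill implicit hydrogens from standard valence (C 4, N 3, O 2, S 2, halogen 1):
  atom 1: C, bond orders sum to 1 (valence 4) → 3 H
  atom 2: O, bond orders sum to 2 (valence 2) → 0 H
  atom 3: C, bond orders sum to 4 (valence 4) → 0 H
  atom 4: C, bond orders sum to 3 (valence 4) → 1 H
  atom 5: C, bond orders sum to 4 (valence 4) → 0 H
  atom 6: S, bond orders sum to 1 (valence 2) → 1 H
  atom 7: N, bond orders sum to 2 (valence 3) → 1 H
  atom 8: C, bond orders sum to 3 (valence 4) → 1 H
Totals → C:5, H:7, N:1, O:1, S:1.

C5H7NOS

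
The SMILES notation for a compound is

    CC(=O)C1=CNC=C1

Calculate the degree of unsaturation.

4

Molecular formula: C6H7NO.
DoU = (2C + 2 + N − H − X) / 2, where X is the halogen count and O/S are ignored.
    = (2·6 + 2 + 1 − 7 − 0) / 2 = 8 / 2 = 4.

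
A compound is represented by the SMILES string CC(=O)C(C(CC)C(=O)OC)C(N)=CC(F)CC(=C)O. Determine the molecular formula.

Walk through each heavy atom and fill implicit hydrogens from standard valence (C 4, N 3, O 2, S 2, halogen 1):
  atom 1: C, bond orders sum to 1 (valence 4) → 3 H
  atom 2: C, bond orders sum to 4 (valence 4) → 0 H
  atom 3: O, bond orders sum to 2 (valence 2) → 0 H
  atom 4: C, bond orders sum to 3 (valence 4) → 1 H
  atom 5: C, bond orders sum to 3 (valence 4) → 1 H
  atom 6: C, bond orders sum to 2 (valence 4) → 2 H
  atom 7: C, bond orders sum to 1 (valence 4) → 3 H
  atom 8: C, bond orders sum to 4 (valence 4) → 0 H
  atom 9: O, bond orders sum to 2 (valence 2) → 0 H
  atom 10: O, bond orders sum to 2 (valence 2) → 0 H
  atom 11: C, bond orders sum to 1 (valence 4) → 3 H
  atom 12: C, bond orders sum to 4 (valence 4) → 0 H
  atom 13: N, bond orders sum to 1 (valence 3) → 2 H
  atom 14: C, bond orders sum to 3 (valence 4) → 1 H
  atom 15: C, bond orders sum to 3 (valence 4) → 1 H
  atom 16: F (halogen, monovalent) → 0 H
  atom 17: C, bond orders sum to 2 (valence 4) → 2 H
  atom 18: C, bond orders sum to 4 (valence 4) → 0 H
  atom 19: C, bond orders sum to 2 (valence 4) → 2 H
  atom 20: O, bond orders sum to 1 (valence 2) → 1 H
Totals → C:14, H:22, F:1, N:1, O:4.
In Hill order: C14H22FNO4.

C14H22FNO4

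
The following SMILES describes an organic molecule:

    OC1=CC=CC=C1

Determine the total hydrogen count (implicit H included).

Walk through each heavy atom and fill implicit hydrogens from standard valence (C 4, N 3, O 2, S 2, halogen 1):
  atom 1: O, bond orders sum to 1 (valence 2) → 1 H
  atom 2: C, bond orders sum to 4 (valence 4) → 0 H
  atom 3: C, bond orders sum to 3 (valence 4) → 1 H
  atom 4: C, bond orders sum to 3 (valence 4) → 1 H
  atom 5: C, bond orders sum to 3 (valence 4) → 1 H
  atom 6: C, bond orders sum to 3 (valence 4) → 1 H
  atom 7: C, bond orders sum to 3 (valence 4) → 1 H
Total hydrogens: 6.

6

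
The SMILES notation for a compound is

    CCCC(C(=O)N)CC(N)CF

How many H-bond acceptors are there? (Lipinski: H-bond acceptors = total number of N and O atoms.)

3

N atoms: 2; O atoms: 1.
Lipinski HBA = 2 + 1 = 3.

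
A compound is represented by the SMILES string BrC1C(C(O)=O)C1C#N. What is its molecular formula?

C5H4BrNO2

Walk through each heavy atom and fill implicit hydrogens from standard valence (C 4, N 3, O 2, S 2, halogen 1):
  atom 1: Br (halogen, monovalent) → 0 H
  atom 2: C, bond orders sum to 3 (valence 4) → 1 H
  atom 3: C, bond orders sum to 3 (valence 4) → 1 H
  atom 4: C, bond orders sum to 4 (valence 4) → 0 H
  atom 5: O, bond orders sum to 1 (valence 2) → 1 H
  atom 6: O, bond orders sum to 2 (valence 2) → 0 H
  atom 7: C, bond orders sum to 3 (valence 4) → 1 H
  atom 8: C, bond orders sum to 4 (valence 4) → 0 H
  atom 9: N, bond orders sum to 3 (valence 3) → 0 H
Totals → C:5, H:4, Br:1, N:1, O:2.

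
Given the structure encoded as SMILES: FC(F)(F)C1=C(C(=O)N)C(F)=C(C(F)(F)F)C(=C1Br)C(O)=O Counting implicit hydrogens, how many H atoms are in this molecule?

Walk through each heavy atom and fill implicit hydrogens from standard valence (C 4, N 3, O 2, S 2, halogen 1):
  atom 1: F (halogen, monovalent) → 0 H
  atom 2: C, bond orders sum to 4 (valence 4) → 0 H
  atom 3: F (halogen, monovalent) → 0 H
  atom 4: F (halogen, monovalent) → 0 H
  atom 5: C, bond orders sum to 4 (valence 4) → 0 H
  atom 6: C, bond orders sum to 4 (valence 4) → 0 H
  atom 7: C, bond orders sum to 4 (valence 4) → 0 H
  atom 8: O, bond orders sum to 2 (valence 2) → 0 H
  atom 9: N, bond orders sum to 1 (valence 3) → 2 H
  atom 10: C, bond orders sum to 4 (valence 4) → 0 H
  atom 11: F (halogen, monovalent) → 0 H
  atom 12: C, bond orders sum to 4 (valence 4) → 0 H
  atom 13: C, bond orders sum to 4 (valence 4) → 0 H
  atom 14: F (halogen, monovalent) → 0 H
  atom 15: F (halogen, monovalent) → 0 H
  atom 16: F (halogen, monovalent) → 0 H
  atom 17: C, bond orders sum to 4 (valence 4) → 0 H
  atom 18: C, bond orders sum to 4 (valence 4) → 0 H
  atom 19: Br (halogen, monovalent) → 0 H
  atom 20: C, bond orders sum to 4 (valence 4) → 0 H
  atom 21: O, bond orders sum to 1 (valence 2) → 1 H
  atom 22: O, bond orders sum to 2 (valence 2) → 0 H
Total hydrogens: 3.

3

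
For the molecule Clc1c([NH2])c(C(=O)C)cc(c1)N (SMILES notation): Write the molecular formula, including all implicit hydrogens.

C8H9ClN2O

Walk through each heavy atom and fill implicit hydrogens from standard valence (C 4, N 3, O 2, S 2, halogen 1); for lowercase aromatic atoms, an aromatic c carries 1 H when it has two neighbours and 0 H with three, and aromatic n carries 0 H:
  atom 1: Cl (halogen, monovalent) → 0 H
  atom 2: aromatic c, 3 neighbours → 0 H
  atom 3: aromatic c, 3 neighbours → 0 H
  atom 4: N with explicit H count 2
  atom 5: aromatic c, 3 neighbours → 0 H
  atom 6: C, bond orders sum to 4 (valence 4) → 0 H
  atom 7: O, bond orders sum to 2 (valence 2) → 0 H
  atom 8: C, bond orders sum to 1 (valence 4) → 3 H
  atom 9: aromatic c, 2 neighbours → 1 H
  atom 10: aromatic c, 3 neighbours → 0 H
  atom 11: aromatic c, 2 neighbours → 1 H
  atom 12: N, bond orders sum to 1 (valence 3) → 2 H
Totals → C:8, H:9, Cl:1, N:2, O:1.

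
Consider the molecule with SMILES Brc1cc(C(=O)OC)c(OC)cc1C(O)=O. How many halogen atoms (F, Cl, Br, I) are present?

Halogen atoms appear at heavy-atom position 1 (1×Br).
Other groups present: 1 carboxylic acid, 1 ester, 1 ether.
Halogen count: 1.

1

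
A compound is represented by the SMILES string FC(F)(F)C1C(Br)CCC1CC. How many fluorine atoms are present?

Scan the SMILES for F atoms (remember two-letter symbols like Cl and Br are single atoms).
Fluorine count: 3.

3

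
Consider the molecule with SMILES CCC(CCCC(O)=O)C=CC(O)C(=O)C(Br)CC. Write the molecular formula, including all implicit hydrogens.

Walk through each heavy atom and fill implicit hydrogens from standard valence (C 4, N 3, O 2, S 2, halogen 1):
  atom 1: C, bond orders sum to 1 (valence 4) → 3 H
  atom 2: C, bond orders sum to 2 (valence 4) → 2 H
  atom 3: C, bond orders sum to 3 (valence 4) → 1 H
  atom 4: C, bond orders sum to 2 (valence 4) → 2 H
  atom 5: C, bond orders sum to 2 (valence 4) → 2 H
  atom 6: C, bond orders sum to 2 (valence 4) → 2 H
  atom 7: C, bond orders sum to 4 (valence 4) → 0 H
  atom 8: O, bond orders sum to 1 (valence 2) → 1 H
  atom 9: O, bond orders sum to 2 (valence 2) → 0 H
  atom 10: C, bond orders sum to 3 (valence 4) → 1 H
  atom 11: C, bond orders sum to 3 (valence 4) → 1 H
  atom 12: C, bond orders sum to 3 (valence 4) → 1 H
  atom 13: O, bond orders sum to 1 (valence 2) → 1 H
  atom 14: C, bond orders sum to 4 (valence 4) → 0 H
  atom 15: O, bond orders sum to 2 (valence 2) → 0 H
  atom 16: C, bond orders sum to 3 (valence 4) → 1 H
  atom 17: Br (halogen, monovalent) → 0 H
  atom 18: C, bond orders sum to 2 (valence 4) → 2 H
  atom 19: C, bond orders sum to 1 (valence 4) → 3 H
Totals → C:14, H:23, Br:1, O:4.

C14H23BrO4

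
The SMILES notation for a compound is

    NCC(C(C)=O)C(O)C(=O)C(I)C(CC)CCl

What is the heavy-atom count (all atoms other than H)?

17

Every atom symbol written in the SMILES (organic subset) is one heavy atom; implicit H are not written.
Heavy atoms by element → C:11, Cl:1, I:1, N:1, O:3.
Total: 17.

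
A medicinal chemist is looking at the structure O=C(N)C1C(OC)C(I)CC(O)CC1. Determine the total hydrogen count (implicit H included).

16

Walk through each heavy atom and fill implicit hydrogens from standard valence (C 4, N 3, O 2, S 2, halogen 1):
  atom 1: O, bond orders sum to 2 (valence 2) → 0 H
  atom 2: C, bond orders sum to 4 (valence 4) → 0 H
  atom 3: N, bond orders sum to 1 (valence 3) → 2 H
  atom 4: C, bond orders sum to 3 (valence 4) → 1 H
  atom 5: C, bond orders sum to 3 (valence 4) → 1 H
  atom 6: O, bond orders sum to 2 (valence 2) → 0 H
  atom 7: C, bond orders sum to 1 (valence 4) → 3 H
  atom 8: C, bond orders sum to 3 (valence 4) → 1 H
  atom 9: I (halogen, monovalent) → 0 H
  atom 10: C, bond orders sum to 2 (valence 4) → 2 H
  atom 11: C, bond orders sum to 3 (valence 4) → 1 H
  atom 12: O, bond orders sum to 1 (valence 2) → 1 H
  atom 13: C, bond orders sum to 2 (valence 4) → 2 H
  atom 14: C, bond orders sum to 2 (valence 4) → 2 H
Total hydrogens: 16.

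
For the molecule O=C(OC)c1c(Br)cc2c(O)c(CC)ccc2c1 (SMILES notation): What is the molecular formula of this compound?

Walk through each heavy atom and fill implicit hydrogens from standard valence (C 4, N 3, O 2, S 2, halogen 1); for lowercase aromatic atoms, an aromatic c carries 1 H when it has two neighbours and 0 H with three, and aromatic n carries 0 H:
  atom 1: O, bond orders sum to 2 (valence 2) → 0 H
  atom 2: C, bond orders sum to 4 (valence 4) → 0 H
  atom 3: O, bond orders sum to 2 (valence 2) → 0 H
  atom 4: C, bond orders sum to 1 (valence 4) → 3 H
  atom 5: aromatic c, 3 neighbours → 0 H
  atom 6: aromatic c, 3 neighbours → 0 H
  atom 7: Br (halogen, monovalent) → 0 H
  atom 8: aromatic c, 2 neighbours → 1 H
  atom 9: aromatic c, 3 neighbours → 0 H
  atom 10: aromatic c, 3 neighbours → 0 H
  atom 11: O, bond orders sum to 1 (valence 2) → 1 H
  atom 12: aromatic c, 3 neighbours → 0 H
  atom 13: C, bond orders sum to 2 (valence 4) → 2 H
  atom 14: C, bond orders sum to 1 (valence 4) → 3 H
  atom 15: aromatic c, 2 neighbours → 1 H
  atom 16: aromatic c, 2 neighbours → 1 H
  atom 17: aromatic c, 3 neighbours → 0 H
  atom 18: aromatic c, 2 neighbours → 1 H
Totals → C:14, H:13, Br:1, O:3.
In Hill order: C14H13BrO3.

C14H13BrO3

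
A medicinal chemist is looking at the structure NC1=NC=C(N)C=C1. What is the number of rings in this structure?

1

In SMILES, each pair of matching ring-closure digits denotes one ring-closing bond; the number of such bonds equals the number of independent rings.
Ring-closure bonds here: 1.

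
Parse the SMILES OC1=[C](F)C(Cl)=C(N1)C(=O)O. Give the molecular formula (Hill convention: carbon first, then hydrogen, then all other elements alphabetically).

Walk through each heavy atom and fill implicit hydrogens from standard valence (C 4, N 3, O 2, S 2, halogen 1):
  atom 1: O, bond orders sum to 1 (valence 2) → 1 H
  atom 2: C, bond orders sum to 4 (valence 4) → 0 H
  atom 3: C with explicit H count 0
  atom 4: F (halogen, monovalent) → 0 H
  atom 5: C, bond orders sum to 4 (valence 4) → 0 H
  atom 6: Cl (halogen, monovalent) → 0 H
  atom 7: C, bond orders sum to 4 (valence 4) → 0 H
  atom 8: N, bond orders sum to 2 (valence 3) → 1 H
  atom 9: C, bond orders sum to 4 (valence 4) → 0 H
  atom 10: O, bond orders sum to 2 (valence 2) → 0 H
  atom 11: O, bond orders sum to 1 (valence 2) → 1 H
Totals → C:5, H:3, Cl:1, F:1, N:1, O:3.

C5H3ClFNO3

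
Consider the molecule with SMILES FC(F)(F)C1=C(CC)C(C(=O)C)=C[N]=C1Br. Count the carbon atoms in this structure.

10

Count every carbon token in the SMILES (each C, including those in ring-closure positions and inside branches).
Carbon count: 10.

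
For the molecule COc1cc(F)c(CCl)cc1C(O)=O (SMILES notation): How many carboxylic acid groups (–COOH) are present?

1

The carboxylic acid motif appears at heavy-atom position 12 in the SMILES.
Other groups present: 1 ether.
Carboxylic acid count: 1.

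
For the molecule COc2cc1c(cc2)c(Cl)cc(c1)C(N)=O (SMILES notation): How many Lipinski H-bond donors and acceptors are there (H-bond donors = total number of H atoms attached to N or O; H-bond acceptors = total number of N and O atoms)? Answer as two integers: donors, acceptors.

2, 3

Donors: find every N or O and count the H atoms it carries.
  atom 2 (O): bond orders sum to 2 → 0 H
  atom 15 (N): bond orders sum to 1 → 2 H
  atom 16 (O): bond orders sum to 2 → 0 H
Lipinski HBD = 2.
Acceptors: N atoms = 1, O atoms = 2 → HBA = 3.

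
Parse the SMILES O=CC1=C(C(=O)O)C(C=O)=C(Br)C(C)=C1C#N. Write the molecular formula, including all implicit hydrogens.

C11H6BrNO4

Walk through each heavy atom and fill implicit hydrogens from standard valence (C 4, N 3, O 2, S 2, halogen 1):
  atom 1: O, bond orders sum to 2 (valence 2) → 0 H
  atom 2: C, bond orders sum to 3 (valence 4) → 1 H
  atom 3: C, bond orders sum to 4 (valence 4) → 0 H
  atom 4: C, bond orders sum to 4 (valence 4) → 0 H
  atom 5: C, bond orders sum to 4 (valence 4) → 0 H
  atom 6: O, bond orders sum to 2 (valence 2) → 0 H
  atom 7: O, bond orders sum to 1 (valence 2) → 1 H
  atom 8: C, bond orders sum to 4 (valence 4) → 0 H
  atom 9: C, bond orders sum to 3 (valence 4) → 1 H
  atom 10: O, bond orders sum to 2 (valence 2) → 0 H
  atom 11: C, bond orders sum to 4 (valence 4) → 0 H
  atom 12: Br (halogen, monovalent) → 0 H
  atom 13: C, bond orders sum to 4 (valence 4) → 0 H
  atom 14: C, bond orders sum to 1 (valence 4) → 3 H
  atom 15: C, bond orders sum to 4 (valence 4) → 0 H
  atom 16: C, bond orders sum to 4 (valence 4) → 0 H
  atom 17: N, bond orders sum to 3 (valence 3) → 0 H
Totals → C:11, H:6, Br:1, N:1, O:4.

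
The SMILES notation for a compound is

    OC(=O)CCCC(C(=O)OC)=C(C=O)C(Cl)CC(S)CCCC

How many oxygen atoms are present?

Scan the SMILES for O atoms (remember two-letter symbols like Cl and Br are single atoms).
Oxygen count: 5.

5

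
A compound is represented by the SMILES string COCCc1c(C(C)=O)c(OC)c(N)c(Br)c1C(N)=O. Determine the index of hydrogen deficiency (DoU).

Molecular formula: C13H17BrN2O4.
DoU = (2C + 2 + N − H − X) / 2, where X is the halogen count and O/S are ignored.
    = (2·13 + 2 + 2 − 17 − 1) / 2 = 12 / 2 = 6.

6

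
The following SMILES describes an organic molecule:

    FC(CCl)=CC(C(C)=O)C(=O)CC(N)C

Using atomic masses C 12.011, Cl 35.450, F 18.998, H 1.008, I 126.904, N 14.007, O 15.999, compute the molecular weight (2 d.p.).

235.68 g/mol

First, the molecular formula is C10H15ClFNO2 (counting implicit H from valence).
  C: 10 × 12.011 = 120.110
  Cl: 1 × 35.450 = 35.450
  F: 1 × 18.998 = 18.998
  H: 15 × 1.008 = 15.120
  N: 1 × 14.007 = 14.007
  O: 2 × 15.999 = 31.998
Sum: 10×12.011 + 1×35.450 + 1×18.998 + 15×1.008 + 1×14.007 + 2×15.999 = 235.683 → 235.68 g/mol.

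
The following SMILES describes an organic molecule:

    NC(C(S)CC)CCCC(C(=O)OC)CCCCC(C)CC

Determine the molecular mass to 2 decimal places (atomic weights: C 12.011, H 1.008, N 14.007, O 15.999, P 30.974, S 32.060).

331.56 g/mol

First, the molecular formula is C18H37NO2S (counting implicit H from valence).
  C: 18 × 12.011 = 216.198
  H: 37 × 1.008 = 37.296
  N: 1 × 14.007 = 14.007
  O: 2 × 15.999 = 31.998
  S: 1 × 32.060 = 32.060
Sum: 18×12.011 + 37×1.008 + 1×14.007 + 2×15.999 + 1×32.060 = 331.559 → 331.56 g/mol.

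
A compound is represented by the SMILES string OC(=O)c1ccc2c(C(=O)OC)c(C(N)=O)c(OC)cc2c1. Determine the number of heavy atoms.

22

Every atom symbol written in the SMILES (organic subset) is one heavy atom; implicit H are not written.
Heavy atoms by element → C:15, N:1, O:6.
Total: 22.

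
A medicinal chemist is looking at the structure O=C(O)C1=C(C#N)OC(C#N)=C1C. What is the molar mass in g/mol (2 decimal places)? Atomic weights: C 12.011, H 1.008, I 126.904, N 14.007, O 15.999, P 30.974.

176.13 g/mol

First, the molecular formula is C8H4N2O3 (counting implicit H from valence).
  C: 8 × 12.011 = 96.088
  H: 4 × 1.008 = 4.032
  N: 2 × 14.007 = 28.014
  O: 3 × 15.999 = 47.997
Sum: 8×12.011 + 4×1.008 + 2×14.007 + 3×15.999 = 176.131 → 176.13 g/mol.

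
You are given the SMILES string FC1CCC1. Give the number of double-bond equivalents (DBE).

Degree of unsaturation = (number of rings) + (number of π bonds).
Ring closures in the SMILES: 1.
π bonds: none → 0 DoU from unsaturation.
Total DoU = 1 + 0 = 1.

1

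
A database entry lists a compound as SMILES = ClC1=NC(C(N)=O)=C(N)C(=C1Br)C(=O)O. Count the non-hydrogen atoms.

15

Every atom symbol written in the SMILES (organic subset) is one heavy atom; implicit H are not written.
Heavy atoms by element → Br:1, C:7, Cl:1, N:3, O:3.
Total: 15.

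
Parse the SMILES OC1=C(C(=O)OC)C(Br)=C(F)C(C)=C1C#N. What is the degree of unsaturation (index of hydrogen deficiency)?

Molecular formula: C10H7BrFNO3.
DoU = (2C + 2 + N − H − X) / 2, where X is the halogen count and O/S are ignored.
    = (2·10 + 2 + 1 − 7 − 2) / 2 = 14 / 2 = 7.

7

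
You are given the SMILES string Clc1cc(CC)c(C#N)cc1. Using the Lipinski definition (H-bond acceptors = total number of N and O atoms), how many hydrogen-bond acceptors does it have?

N atoms: 1; O atoms: 0.
Lipinski HBA = 1 + 0 = 1.

1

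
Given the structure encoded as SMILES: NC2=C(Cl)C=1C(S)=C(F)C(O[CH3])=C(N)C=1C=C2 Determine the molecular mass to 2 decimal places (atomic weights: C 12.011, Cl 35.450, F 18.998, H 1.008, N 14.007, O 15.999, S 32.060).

First, the molecular formula is C11H10ClFN2OS (counting implicit H from valence).
  C: 11 × 12.011 = 132.121
  Cl: 1 × 35.450 = 35.450
  F: 1 × 18.998 = 18.998
  H: 10 × 1.008 = 10.080
  N: 2 × 14.007 = 28.014
  O: 1 × 15.999 = 15.999
  S: 1 × 32.060 = 32.060
Sum: 11×12.011 + 1×35.450 + 1×18.998 + 10×1.008 + 2×14.007 + 1×15.999 + 1×32.060 = 272.722 → 272.72 g/mol.

272.72 g/mol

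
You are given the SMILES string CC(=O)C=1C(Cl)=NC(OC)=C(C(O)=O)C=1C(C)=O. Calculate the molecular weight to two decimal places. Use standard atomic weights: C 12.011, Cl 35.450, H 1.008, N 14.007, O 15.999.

First, the molecular formula is C11H10ClNO5 (counting implicit H from valence).
  C: 11 × 12.011 = 132.121
  Cl: 1 × 35.450 = 35.450
  H: 10 × 1.008 = 10.080
  N: 1 × 14.007 = 14.007
  O: 5 × 15.999 = 79.995
Sum: 11×12.011 + 1×35.450 + 10×1.008 + 1×14.007 + 5×15.999 = 271.653 → 271.65 g/mol.

271.65 g/mol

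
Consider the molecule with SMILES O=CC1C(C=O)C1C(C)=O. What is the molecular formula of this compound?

Walk through each heavy atom and fill implicit hydrogens from standard valence (C 4, N 3, O 2, S 2, halogen 1):
  atom 1: O, bond orders sum to 2 (valence 2) → 0 H
  atom 2: C, bond orders sum to 3 (valence 4) → 1 H
  atom 3: C, bond orders sum to 3 (valence 4) → 1 H
  atom 4: C, bond orders sum to 3 (valence 4) → 1 H
  atom 5: C, bond orders sum to 3 (valence 4) → 1 H
  atom 6: O, bond orders sum to 2 (valence 2) → 0 H
  atom 7: C, bond orders sum to 3 (valence 4) → 1 H
  atom 8: C, bond orders sum to 4 (valence 4) → 0 H
  atom 9: C, bond orders sum to 1 (valence 4) → 3 H
  atom 10: O, bond orders sum to 2 (valence 2) → 0 H
Totals → C:7, H:8, O:3.
In Hill order: C7H8O3.

C7H8O3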